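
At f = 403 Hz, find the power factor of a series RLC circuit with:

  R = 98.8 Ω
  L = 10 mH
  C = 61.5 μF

Step 1 — Angular frequency: ω = 2π·f = 2π·403 = 2532 rad/s.
Step 2 — Component impedances:
  R: Z = R = 98.8 Ω
  L: Z = jωL = j·2532·0.01 = 0 + j25.32 Ω
  C: Z = 1/(jωC) = -j/(ω·C) = 0 - j6.422 Ω
Step 3 — Series combination: Z_total = R + L + C = 98.8 + j18.9 Ω = 100.6∠10.8° Ω.
Step 4 — Power factor: PF = cos(φ) = Re(Z)/|Z| = 98.8/100.59 = 0.9822.
Step 5 — Type: Im(Z) = 18.9 ⇒ lagging (phase φ = 10.8°).

PF = 0.9822 (lagging, φ = 10.8°)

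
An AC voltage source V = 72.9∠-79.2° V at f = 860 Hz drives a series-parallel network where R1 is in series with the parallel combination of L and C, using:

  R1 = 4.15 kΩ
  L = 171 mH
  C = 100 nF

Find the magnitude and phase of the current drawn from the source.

Step 1 — Angular frequency: ω = 2π·f = 2π·860 = 5404 rad/s.
Step 2 — Component impedances:
  R1: Z = R = 4150 Ω
  L: Z = jωL = j·5404·0.171 = 0 + j924 Ω
  C: Z = 1/(jωC) = -j/(ω·C) = 0 - j1851 Ω
Step 3 — Parallel branch: L || C = 1/(1/L + 1/C) = 0 + j1845 Ω.
Step 4 — Series with R1: Z_total = R1 + (L || C) = 4150 + j1845 Ω = 4542∠24.0° Ω.
Step 5 — Source phasor: V = 72.9∠-79.2° V = 13.66 - j71.61 V.
Step 6 — Ohm's law: I = V / Z_total = (13.66 - j71.61) / (4150 + j1845) = -0.003658 - j0.01563 A.
Step 7 — Convert to polar: |I| = 0.01605 A, ∠I = -103.2°.

I = 0.01605∠-103.2° A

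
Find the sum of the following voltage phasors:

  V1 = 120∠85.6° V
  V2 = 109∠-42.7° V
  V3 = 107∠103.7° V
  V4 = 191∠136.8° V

Step 1 — Convert each phasor to rectangular form:
  V1 = 120·(cos(85.6°) + j·sin(85.6°)) = 9.206 + j119.6 V
  V2 = 109·(cos(-42.7°) + j·sin(-42.7°)) = 80.11 - j73.92 V
  V3 = 107·(cos(103.7°) + j·sin(103.7°)) = -25.34 + j104 V
  V4 = 191·(cos(136.8°) + j·sin(136.8°)) = -139.2 + j130.7 V
Step 2 — Sum components: V_total = -75.26 + j280.4 V.
Step 3 — Convert to polar: |V_total| = 290.4 V, ∠V_total = 105.0°.

V_total = 290.4∠105.0° V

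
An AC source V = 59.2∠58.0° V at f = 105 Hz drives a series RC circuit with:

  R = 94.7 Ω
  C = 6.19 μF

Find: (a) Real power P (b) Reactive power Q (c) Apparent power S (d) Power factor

Step 1 — Angular frequency: ω = 2π·f = 2π·105 = 659.7 rad/s.
Step 2 — Component impedances:
  R: Z = R = 94.7 Ω
  C: Z = 1/(jωC) = -j/(ω·C) = 0 - j244.9 Ω
Step 3 — Series combination: Z_total = R + C = 94.7 - j244.9 Ω = 262.5∠-68.9° Ω.
Step 4 — Source phasor: V = 59.2∠58.0° V = 31.37 + j50.2 V.
Step 5 — Current: I = V / Z = -0.1352 + j0.1804 A = 0.2255∠126.9° A.
Step 6 — Complex power: S = V·I* = 4.815 - j12.45 VA.
Step 7 — Real power: P = Re(S) = 4.815 W.
Step 8 — Reactive power: Q = Im(S) = -12.45 VAR.
Step 9 — Apparent power: |S| = 13.35 VA.
Step 10 — Power factor: PF = P/|S| = 0.3607 (leading).

(a) P = 4.815 W  (b) Q = -12.45 VAR  (c) S = 13.35 VA  (d) PF = 0.3607 (leading)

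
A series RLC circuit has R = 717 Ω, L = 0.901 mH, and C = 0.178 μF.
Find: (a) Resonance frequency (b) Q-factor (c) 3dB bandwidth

Step 1 — Resonance condition Im(Z)=0 gives ω₀ = 1/√(LC).
Step 2 — ω₀ = 1/√(0.000901·1.78e-07) = 7.896e+04 rad/s.
Step 3 — f₀ = ω₀/(2π) = 1.257e+04 Hz.
Step 4 — Series Q: Q = ω₀L/R = 7.896e+04·0.000901/717 = 0.09923.
Step 5 — 3dB bandwidth: Δω = ω₀/Q = 7.958e+05 rad/s; BW = Δω/(2π) = 1.267e+05 Hz.

(a) f₀ = 1.257e+04 Hz  (b) Q = 0.09923  (c) BW = 1.267e+05 Hz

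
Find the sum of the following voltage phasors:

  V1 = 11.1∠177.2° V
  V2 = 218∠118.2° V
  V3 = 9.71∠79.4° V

Step 1 — Convert each phasor to rectangular form:
  V1 = 11.1·(cos(177.2°) + j·sin(177.2°)) = -11.09 + j0.5422 V
  V2 = 218·(cos(118.2°) + j·sin(118.2°)) = -103 + j192.1 V
  V3 = 9.71·(cos(79.4°) + j·sin(79.4°)) = 1.786 + j9.544 V
Step 2 — Sum components: V_total = -112.3 + j202.2 V.
Step 3 — Convert to polar: |V_total| = 231.3 V, ∠V_total = 119.0°.

V_total = 231.3∠119.0° V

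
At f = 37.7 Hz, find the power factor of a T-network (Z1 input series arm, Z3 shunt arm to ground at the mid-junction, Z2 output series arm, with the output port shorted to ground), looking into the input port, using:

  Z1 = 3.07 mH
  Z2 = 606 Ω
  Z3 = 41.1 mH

Step 1 — Angular frequency: ω = 2π·f = 2π·37.7 = 236.9 rad/s.
Step 2 — Component impedances:
  Z1: Z = jωL = j·236.9·0.00307 = 0 + j0.7272 Ω
  Z2: Z = R = 606 Ω
  Z3: Z = jωL = j·236.9·0.0411 = 0 + j9.736 Ω
Step 3 — With the output port shorted to ground, the output series arm Z2 runs from the junction to ground; the shunt arm Z3 also runs from the junction to ground. They appear in parallel: Z3 || Z2 = 0.1564 + j9.733 Ω.
Step 4 — Series with input arm Z1: Z_in = Z1 + (Z3 || Z2) = 0.1564 + j10.46 Ω = 10.46∠89.1° Ω.
Step 5 — Power factor: PF = cos(φ) = Re(Z)/|Z| = 0.1564/10.46 = 0.01495.
Step 6 — Type: Im(Z) = 10.46 ⇒ lagging (phase φ = 89.1°).

PF = 0.01495 (lagging, φ = 89.1°)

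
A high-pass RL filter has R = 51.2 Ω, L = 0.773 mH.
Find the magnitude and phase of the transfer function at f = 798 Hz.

Step 1 — Angular frequency: ω = 2π·798 = 5014 rad/s.
Step 2 — Transfer function: H(jω) = jωL/(R + jωL).
Step 3 — Numerator jωL = j·3.876; denominator R + jωL = 51.2 + j3.876.
Step 4 — H = 0.005698 + j0.07527.
Step 5 — Magnitude: |H| = 0.07548 (-22.4 dB); phase: φ = 85.7°.

|H| = 0.07548 (-22.4 dB), φ = 85.7°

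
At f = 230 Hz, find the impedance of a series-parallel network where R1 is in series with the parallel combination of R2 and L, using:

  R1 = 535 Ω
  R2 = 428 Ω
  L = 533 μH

Step 1 — Angular frequency: ω = 2π·f = 2π·230 = 1445 rad/s.
Step 2 — Component impedances:
  R1: Z = R = 535 Ω
  R2: Z = R = 428 Ω
  L: Z = jωL = j·1445·0.000533 = 0 + j0.7703 Ω
Step 3 — Parallel branch: R2 || L = 1/(1/R2 + 1/L) = 0.001386 + j0.7703 Ω.
Step 4 — Series with R1: Z_total = R1 + (R2 || L) = 535 + j0.7703 Ω = 535∠0.1° Ω.

Z = 535 + j0.7703 Ω = 535∠0.1° Ω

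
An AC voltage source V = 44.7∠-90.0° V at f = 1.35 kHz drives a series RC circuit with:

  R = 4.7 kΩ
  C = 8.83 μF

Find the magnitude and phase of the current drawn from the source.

Step 1 — Angular frequency: ω = 2π·f = 2π·1350 = 8482 rad/s.
Step 2 — Component impedances:
  R: Z = R = 4700 Ω
  C: Z = 1/(jωC) = -j/(ω·C) = 0 - j13.35 Ω
Step 3 — Series combination: Z_total = R + C = 4700 - j13.35 Ω = 4700∠-0.2° Ω.
Step 4 — Source phasor: V = 44.7∠-90.0° V = 0 - j44.7 V.
Step 5 — Ohm's law: I = V / Z_total = (0 - j44.7) / (4700 - j13.35) = 2.702e-05 - j0.009511 A.
Step 6 — Convert to polar: |I| = 0.009511 A, ∠I = -89.8°.

I = 0.009511∠-89.8° A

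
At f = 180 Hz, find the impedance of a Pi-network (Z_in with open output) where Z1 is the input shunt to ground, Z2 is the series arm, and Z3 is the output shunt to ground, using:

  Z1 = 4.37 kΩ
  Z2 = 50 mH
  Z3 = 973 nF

Step 1 — Angular frequency: ω = 2π·f = 2π·180 = 1131 rad/s.
Step 2 — Component impedances:
  Z1: Z = R = 4370 Ω
  Z2: Z = jωL = j·1131·0.05 = 0 + j56.55 Ω
  Z3: Z = 1/(jωC) = -j/(ω·C) = 0 - j908.7 Ω
Step 3 — With open output, the series arm Z2 and the output shunt Z3 appear in series to ground: Z2 + Z3 = 0 - j852.2 Ω.
Step 4 — Parallel with input shunt Z1: Z_in = Z1 || (Z2 + Z3) = 160.1 - j821 Ω = 836.4∠-79.0° Ω.

Z = 160.1 - j821 Ω = 836.4∠-79.0° Ω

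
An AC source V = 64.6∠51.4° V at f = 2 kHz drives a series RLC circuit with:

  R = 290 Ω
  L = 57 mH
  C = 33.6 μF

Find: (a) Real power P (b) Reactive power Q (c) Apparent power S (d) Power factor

Step 1 — Angular frequency: ω = 2π·f = 2π·2000 = 1.257e+04 rad/s.
Step 2 — Component impedances:
  R: Z = R = 290 Ω
  L: Z = jωL = j·1.257e+04·0.057 = 0 + j716.3 Ω
  C: Z = 1/(jωC) = -j/(ω·C) = 0 - j2.368 Ω
Step 3 — Series combination: Z_total = R + L + C = 290 + j713.9 Ω = 770.6∠67.9° Ω.
Step 4 — Source phasor: V = 64.6∠51.4° V = 40.3 + j50.49 V.
Step 5 — Current: I = V / Z = 0.08039 - j0.0238 A = 0.08383∠-16.5° A.
Step 6 — Complex power: S = V·I* = 2.038 + j5.018 VA.
Step 7 — Real power: P = Re(S) = 2.038 W.
Step 8 — Reactive power: Q = Im(S) = 5.018 VAR.
Step 9 — Apparent power: |S| = 5.416 VA.
Step 10 — Power factor: PF = P/|S| = 0.3763 (lagging).

(a) P = 2.038 W  (b) Q = 5.018 VAR  (c) S = 5.416 VA  (d) PF = 0.3763 (lagging)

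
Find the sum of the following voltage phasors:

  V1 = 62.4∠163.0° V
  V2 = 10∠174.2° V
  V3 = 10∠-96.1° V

Step 1 — Convert each phasor to rectangular form:
  V1 = 62.4·(cos(163.0°) + j·sin(163.0°)) = -59.67 + j18.24 V
  V2 = 10·(cos(174.2°) + j·sin(174.2°)) = -9.949 + j1.011 V
  V3 = 10·(cos(-96.1°) + j·sin(-96.1°)) = -1.063 - j9.943 V
Step 2 — Sum components: V_total = -70.68 + j9.311 V.
Step 3 — Convert to polar: |V_total| = 71.3 V, ∠V_total = 172.5°.

V_total = 71.3∠172.5° V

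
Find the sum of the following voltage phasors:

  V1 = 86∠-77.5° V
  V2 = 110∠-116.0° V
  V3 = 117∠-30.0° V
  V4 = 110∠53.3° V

Step 1 — Convert each phasor to rectangular form:
  V1 = 86·(cos(-77.5°) + j·sin(-77.5°)) = 18.61 - j83.96 V
  V2 = 110·(cos(-116.0°) + j·sin(-116.0°)) = -48.22 - j98.87 V
  V3 = 117·(cos(-30.0°) + j·sin(-30.0°)) = 101.3 - j58.5 V
  V4 = 110·(cos(53.3°) + j·sin(53.3°)) = 65.74 + j88.2 V
Step 2 — Sum components: V_total = 137.5 - j153.1 V.
Step 3 — Convert to polar: |V_total| = 205.8 V, ∠V_total = -48.1°.

V_total = 205.8∠-48.1° V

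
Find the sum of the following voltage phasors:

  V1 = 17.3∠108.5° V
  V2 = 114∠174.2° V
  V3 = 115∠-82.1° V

Step 1 — Convert each phasor to rectangular form:
  V1 = 17.3·(cos(108.5°) + j·sin(108.5°)) = -5.489 + j16.41 V
  V2 = 114·(cos(174.2°) + j·sin(174.2°)) = -113.4 + j11.52 V
  V3 = 115·(cos(-82.1°) + j·sin(-82.1°)) = 15.81 - j113.9 V
Step 2 — Sum components: V_total = -103.1 - j85.98 V.
Step 3 — Convert to polar: |V_total| = 134.2 V, ∠V_total = -140.2°.

V_total = 134.2∠-140.2° V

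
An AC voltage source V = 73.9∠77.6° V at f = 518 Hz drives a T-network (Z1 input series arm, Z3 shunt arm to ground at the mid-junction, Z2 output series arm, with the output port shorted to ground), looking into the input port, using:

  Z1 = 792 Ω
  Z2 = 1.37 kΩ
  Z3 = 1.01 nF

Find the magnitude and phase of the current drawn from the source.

Step 1 — Angular frequency: ω = 2π·f = 2π·518 = 3255 rad/s.
Step 2 — Component impedances:
  Z1: Z = R = 792 Ω
  Z2: Z = R = 1370 Ω
  Z3: Z = 1/(jωC) = -j/(ω·C) = 0 - j3.042e+05 Ω
Step 3 — With the output port shorted to ground, the output series arm Z2 runs from the junction to ground; the shunt arm Z3 also runs from the junction to ground. They appear in parallel: Z3 || Z2 = 1370 - j6.17 Ω.
Step 4 — Series with input arm Z1: Z_in = Z1 + (Z3 || Z2) = 2162 - j6.17 Ω = 2162∠-0.2° Ω.
Step 5 — Source phasor: V = 73.9∠77.6° V = 15.87 + j72.18 V.
Step 6 — Ohm's law: I = V / Z_total = (15.87 + j72.18) / (2162 - j6.17) = 0.007245 + j0.03341 A.
Step 7 — Convert to polar: |I| = 0.03418 A, ∠I = 77.8°.

I = 0.03418∠77.8° A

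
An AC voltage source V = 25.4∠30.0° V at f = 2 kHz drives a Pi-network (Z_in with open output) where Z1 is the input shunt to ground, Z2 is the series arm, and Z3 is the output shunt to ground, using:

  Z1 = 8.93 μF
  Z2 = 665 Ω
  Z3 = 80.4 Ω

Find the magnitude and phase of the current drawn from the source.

Step 1 — Angular frequency: ω = 2π·f = 2π·2000 = 1.257e+04 rad/s.
Step 2 — Component impedances:
  Z1: Z = 1/(jωC) = -j/(ω·C) = 0 - j8.911 Ω
  Z2: Z = R = 665 Ω
  Z3: Z = R = 80.4 Ω
Step 3 — With open output, the series arm Z2 and the output shunt Z3 appear in series to ground: Z2 + Z3 = 745.4 Ω.
Step 4 — Parallel with input shunt Z1: Z_in = Z1 || (Z2 + Z3) = 0.1065 - j8.91 Ω = 8.911∠-89.3° Ω.
Step 5 — Source phasor: V = 25.4∠30.0° V = 22 + j12.7 V.
Step 6 — Ohm's law: I = V / Z_total = (22 + j12.7) / (0.1065 - j8.91) = -1.396 + j2.485 A.
Step 7 — Convert to polar: |I| = 2.851 A, ∠I = 119.3°.

I = 2.851∠119.3° A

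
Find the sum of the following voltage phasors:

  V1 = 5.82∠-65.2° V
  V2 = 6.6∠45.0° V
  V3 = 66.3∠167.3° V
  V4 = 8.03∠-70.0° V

Step 1 — Convert each phasor to rectangular form:
  V1 = 5.82·(cos(-65.2°) + j·sin(-65.2°)) = 2.441 - j5.283 V
  V2 = 6.6·(cos(45.0°) + j·sin(45.0°)) = 4.667 + j4.667 V
  V3 = 66.3·(cos(167.3°) + j·sin(167.3°)) = -64.68 + j14.58 V
  V4 = 8.03·(cos(-70.0°) + j·sin(-70.0°)) = 2.746 - j7.546 V
Step 2 — Sum components: V_total = -54.82 + j6.414 V.
Step 3 — Convert to polar: |V_total| = 55.2 V, ∠V_total = 173.3°.

V_total = 55.2∠173.3° V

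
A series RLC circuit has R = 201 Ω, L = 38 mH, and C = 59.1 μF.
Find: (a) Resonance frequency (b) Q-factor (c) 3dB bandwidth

Step 1 — Resonance: ω₀ = 1/√(LC) = 1/√(0.038·5.91e-05) = 667.3 rad/s.
Step 2 — f₀ = ω₀/(2π) = 106.2 Hz.
Step 3 — Series Q: Q = ω₀L/R = 667.3·0.038/201 = 0.1262.
Step 4 — Bandwidth: Δω = ω₀/Q = 5289 rad/s; BW = Δω/(2π) = 841.8 Hz.

(a) f₀ = 106.2 Hz  (b) Q = 0.1262  (c) BW = 841.8 Hz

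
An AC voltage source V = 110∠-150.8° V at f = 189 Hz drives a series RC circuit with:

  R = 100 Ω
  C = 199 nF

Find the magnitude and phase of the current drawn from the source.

Step 1 — Angular frequency: ω = 2π·f = 2π·189 = 1188 rad/s.
Step 2 — Component impedances:
  R: Z = R = 100 Ω
  C: Z = 1/(jωC) = -j/(ω·C) = 0 - j4232 Ω
Step 3 — Series combination: Z_total = R + C = 100 - j4232 Ω = 4233∠-88.6° Ω.
Step 4 — Source phasor: V = 110∠-150.8° V = -96.02 - j53.66 V.
Step 5 — Ohm's law: I = V / Z_total = (-96.02 - j53.66) / (100 - j4232) = 0.01214 - j0.02298 A.
Step 6 — Convert to polar: |I| = 0.02599 A, ∠I = -62.2°.

I = 0.02599∠-62.2° A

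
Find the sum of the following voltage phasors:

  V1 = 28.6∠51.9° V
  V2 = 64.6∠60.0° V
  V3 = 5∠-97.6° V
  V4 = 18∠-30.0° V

Step 1 — Convert each phasor to rectangular form:
  V1 = 28.6·(cos(51.9°) + j·sin(51.9°)) = 17.65 + j22.51 V
  V2 = 64.6·(cos(60.0°) + j·sin(60.0°)) = 32.3 + j55.95 V
  V3 = 5·(cos(-97.6°) + j·sin(-97.6°)) = -0.6613 - j4.956 V
  V4 = 18·(cos(-30.0°) + j·sin(-30.0°)) = 15.59 - j9 V
Step 2 — Sum components: V_total = 64.87 + j64.5 V.
Step 3 — Convert to polar: |V_total| = 91.48 V, ∠V_total = 44.8°.

V_total = 91.48∠44.8° V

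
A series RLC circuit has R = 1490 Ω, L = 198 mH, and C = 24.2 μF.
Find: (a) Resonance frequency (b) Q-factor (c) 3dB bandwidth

Step 1 — Resonance condition Im(Z)=0 gives ω₀ = 1/√(LC).
Step 2 — ω₀ = 1/√(0.198·2.42e-05) = 456.8 rad/s.
Step 3 — f₀ = ω₀/(2π) = 72.71 Hz.
Step 4 — Series Q: Q = ω₀L/R = 456.8·0.198/1490 = 0.06071.
Step 5 — 3dB bandwidth: Δω = ω₀/Q = 7525 rad/s; BW = Δω/(2π) = 1198 Hz.

(a) f₀ = 72.71 Hz  (b) Q = 0.06071  (c) BW = 1198 Hz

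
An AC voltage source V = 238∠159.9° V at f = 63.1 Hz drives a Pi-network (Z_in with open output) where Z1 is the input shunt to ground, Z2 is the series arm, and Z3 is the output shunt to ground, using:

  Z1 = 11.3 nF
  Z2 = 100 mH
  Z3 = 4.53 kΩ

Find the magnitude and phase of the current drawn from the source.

Step 1 — Angular frequency: ω = 2π·f = 2π·63.1 = 396.5 rad/s.
Step 2 — Component impedances:
  Z1: Z = 1/(jωC) = -j/(ω·C) = 0 - j2.232e+05 Ω
  Z2: Z = jωL = j·396.5·0.1 = 0 + j39.65 Ω
  Z3: Z = R = 4530 Ω
Step 3 — With open output, the series arm Z2 and the output shunt Z3 appear in series to ground: Z2 + Z3 = 4530 + j39.65 Ω.
Step 4 — Parallel with input shunt Z1: Z_in = Z1 || (Z2 + Z3) = 4530 - j52.29 Ω = 4530∠-0.7° Ω.
Step 5 — Source phasor: V = 238∠159.9° V = -223.5 + j81.79 V.
Step 6 — Ohm's law: I = V / Z_total = (-223.5 + j81.79) / (4530 - j52.29) = -0.04954 + j0.01748 A.
Step 7 — Convert to polar: |I| = 0.05254 A, ∠I = 160.6°.

I = 0.05254∠160.6° A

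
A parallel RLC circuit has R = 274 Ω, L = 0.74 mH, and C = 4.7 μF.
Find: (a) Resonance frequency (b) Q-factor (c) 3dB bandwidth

Step 1 — Resonance: ω₀ = 1/√(LC) = 1/√(0.00074·4.7e-06) = 1.696e+04 rad/s.
Step 2 — f₀ = ω₀/(2π) = 2699 Hz.
Step 3 — Parallel Q: Q = R/(ω₀L) = 274/(1.696e+04·0.00074) = 21.84.
Step 4 — Bandwidth: Δω = ω₀/Q = 776.5 rad/s; BW = Δω/(2π) = 123.6 Hz.

(a) f₀ = 2699 Hz  (b) Q = 21.84  (c) BW = 123.6 Hz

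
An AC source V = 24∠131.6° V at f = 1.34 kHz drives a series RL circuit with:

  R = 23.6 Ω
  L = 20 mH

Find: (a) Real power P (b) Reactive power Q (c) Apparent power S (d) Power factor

Step 1 — Angular frequency: ω = 2π·f = 2π·1340 = 8419 rad/s.
Step 2 — Component impedances:
  R: Z = R = 23.6 Ω
  L: Z = jωL = j·8419·0.02 = 0 + j168.4 Ω
Step 3 — Series combination: Z_total = R + L = 23.6 + j168.4 Ω = 170∠82.0° Ω.
Step 4 — Source phasor: V = 24∠131.6° V = -15.93 + j17.95 V.
Step 5 — Current: I = V / Z = 0.09152 + j0.1075 A = 0.1411∠49.6° A.
Step 6 — Complex power: S = V·I* = 0.4702 + j3.355 VA.
Step 7 — Real power: P = Re(S) = 0.4702 W.
Step 8 — Reactive power: Q = Im(S) = 3.355 VAR.
Step 9 — Apparent power: |S| = 3.388 VA.
Step 10 — Power factor: PF = P/|S| = 0.1388 (lagging).

(a) P = 0.4702 W  (b) Q = 3.355 VAR  (c) S = 3.388 VA  (d) PF = 0.1388 (lagging)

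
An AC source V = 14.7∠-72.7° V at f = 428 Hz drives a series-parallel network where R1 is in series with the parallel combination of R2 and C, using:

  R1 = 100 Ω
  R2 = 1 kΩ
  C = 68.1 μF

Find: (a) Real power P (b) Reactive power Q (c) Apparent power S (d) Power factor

Step 1 — Angular frequency: ω = 2π·f = 2π·428 = 2689 rad/s.
Step 2 — Component impedances:
  R1: Z = R = 100 Ω
  R2: Z = R = 1000 Ω
  C: Z = 1/(jωC) = -j/(ω·C) = 0 - j5.46 Ω
Step 3 — Parallel branch: R2 || C = 1/(1/R2 + 1/C) = 0.02982 - j5.46 Ω.
Step 4 — Series with R1: Z_total = R1 + (R2 || C) = 100 - j5.46 Ω = 100.2∠-3.1° Ω.
Step 5 — Source phasor: V = 14.7∠-72.7° V = 4.371 - j14.03 V.
Step 6 — Current: I = V / Z = 0.05121 - j0.1375 A = 0.1467∠-69.6° A.
Step 7 — Complex power: S = V·I* = 2.154 - j0.1176 VA.
Step 8 — Real power: P = Re(S) = 2.154 W.
Step 9 — Reactive power: Q = Im(S) = -0.1176 VAR.
Step 10 — Apparent power: |S| = 2.157 VA.
Step 11 — Power factor: PF = P/|S| = 0.9985 (leading).

(a) P = 2.154 W  (b) Q = -0.1176 VAR  (c) S = 2.157 VA  (d) PF = 0.9985 (leading)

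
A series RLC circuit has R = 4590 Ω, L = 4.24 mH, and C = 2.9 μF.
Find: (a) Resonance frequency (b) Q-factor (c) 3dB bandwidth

Step 1 — Resonance condition Im(Z)=0 gives ω₀ = 1/√(LC).
Step 2 — ω₀ = 1/√(0.00424·2.9e-06) = 9018 rad/s.
Step 3 — f₀ = ω₀/(2π) = 1435 Hz.
Step 4 — Series Q: Q = ω₀L/R = 9018·0.00424/4590 = 0.008331.
Step 5 — 3dB bandwidth: Δω = ω₀/Q = 1.083e+06 rad/s; BW = Δω/(2π) = 1.723e+05 Hz.

(a) f₀ = 1435 Hz  (b) Q = 0.008331  (c) BW = 1.723e+05 Hz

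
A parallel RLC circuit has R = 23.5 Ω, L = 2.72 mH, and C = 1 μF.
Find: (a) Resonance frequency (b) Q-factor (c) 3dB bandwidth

Step 1 — Resonance: ω₀ = 1/√(LC) = 1/√(0.00272·1e-06) = 1.917e+04 rad/s.
Step 2 — f₀ = ω₀/(2π) = 3052 Hz.
Step 3 — Parallel Q: Q = R/(ω₀L) = 23.5/(1.917e+04·0.00272) = 0.4506.
Step 4 — Bandwidth: Δω = ω₀/Q = 4.255e+04 rad/s; BW = Δω/(2π) = 6773 Hz.

(a) f₀ = 3052 Hz  (b) Q = 0.4506  (c) BW = 6773 Hz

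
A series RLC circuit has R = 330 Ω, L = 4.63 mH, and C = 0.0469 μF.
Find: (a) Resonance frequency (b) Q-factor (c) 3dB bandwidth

Step 1 — Resonance condition Im(Z)=0 gives ω₀ = 1/√(LC).
Step 2 — ω₀ = 1/√(0.00463·4.69e-08) = 6.786e+04 rad/s.
Step 3 — f₀ = ω₀/(2π) = 1.08e+04 Hz.
Step 4 — Series Q: Q = ω₀L/R = 6.786e+04·0.00463/330 = 0.9521.
Step 5 — 3dB bandwidth: Δω = ω₀/Q = 7.127e+04 rad/s; BW = Δω/(2π) = 1.134e+04 Hz.

(a) f₀ = 1.08e+04 Hz  (b) Q = 0.9521  (c) BW = 1.134e+04 Hz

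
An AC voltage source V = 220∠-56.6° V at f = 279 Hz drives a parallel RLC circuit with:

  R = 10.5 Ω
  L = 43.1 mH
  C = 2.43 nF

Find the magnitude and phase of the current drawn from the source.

Step 1 — Angular frequency: ω = 2π·f = 2π·279 = 1753 rad/s.
Step 2 — Component impedances:
  R: Z = R = 10.5 Ω
  L: Z = jωL = j·1753·0.0431 = 0 + j75.55 Ω
  C: Z = 1/(jωC) = -j/(ω·C) = 0 - j2.348e+05 Ω
Step 3 — Parallel combination: 1/Z_total = 1/R + 1/L + 1/C; Z_total = 10.3 + j1.431 Ω = 10.4∠7.9° Ω.
Step 4 — Source phasor: V = 220∠-56.6° V = 121.1 - j183.7 V.
Step 5 — Ohm's law: I = V / Z_total = (121.1 - j183.7) / (10.3 + j1.431) = 9.104 - j19.09 A.
Step 6 — Convert to polar: |I| = 21.15 A, ∠I = -64.5°.

I = 21.15∠-64.5° A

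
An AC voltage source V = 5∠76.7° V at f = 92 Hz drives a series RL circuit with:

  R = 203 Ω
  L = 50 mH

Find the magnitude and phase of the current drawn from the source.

Step 1 — Angular frequency: ω = 2π·f = 2π·92 = 578.1 rad/s.
Step 2 — Component impedances:
  R: Z = R = 203 Ω
  L: Z = jωL = j·578.1·0.05 = 0 + j28.9 Ω
Step 3 — Series combination: Z_total = R + L = 203 + j28.9 Ω = 205∠8.1° Ω.
Step 4 — Source phasor: V = 5∠76.7° V = 1.15 + j4.866 V.
Step 5 — Ohm's law: I = V / Z_total = (1.15 + j4.866) / (203 + j28.9) = 0.008899 + j0.0227 A.
Step 6 — Convert to polar: |I| = 0.02438 A, ∠I = 68.6°.

I = 0.02438∠68.6° A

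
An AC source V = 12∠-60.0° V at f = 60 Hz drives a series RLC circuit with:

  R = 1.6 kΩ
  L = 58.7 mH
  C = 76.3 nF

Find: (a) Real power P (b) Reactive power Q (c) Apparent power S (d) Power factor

Step 1 — Angular frequency: ω = 2π·f = 2π·60 = 377 rad/s.
Step 2 — Component impedances:
  R: Z = R = 1600 Ω
  L: Z = jωL = j·377·0.0587 = 0 + j22.13 Ω
  C: Z = 1/(jωC) = -j/(ω·C) = 0 - j3.477e+04 Ω
Step 3 — Series combination: Z_total = R + L + C = 1600 - j3.474e+04 Ω = 3.478e+04∠-87.4° Ω.
Step 4 — Source phasor: V = 12∠-60.0° V = 6 - j10.39 V.
Step 5 — Current: I = V / Z = 0.0003064 + j0.0001586 A = 0.000345∠27.4° A.
Step 6 — Complex power: S = V·I* = 0.0001905 - j0.004136 VA.
Step 7 — Real power: P = Re(S) = 0.0001905 W.
Step 8 — Reactive power: Q = Im(S) = -0.004136 VAR.
Step 9 — Apparent power: |S| = 0.00414 VA.
Step 10 — Power factor: PF = P/|S| = 0.046 (leading).

(a) P = 0.0001905 W  (b) Q = -0.004136 VAR  (c) S = 0.00414 VA  (d) PF = 0.046 (leading)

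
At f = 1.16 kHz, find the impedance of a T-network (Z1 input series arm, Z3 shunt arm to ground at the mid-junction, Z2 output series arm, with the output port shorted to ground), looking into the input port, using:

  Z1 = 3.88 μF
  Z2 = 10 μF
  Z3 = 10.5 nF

Step 1 — Angular frequency: ω = 2π·f = 2π·1160 = 7288 rad/s.
Step 2 — Component impedances:
  Z1: Z = 1/(jωC) = -j/(ω·C) = 0 - j35.36 Ω
  Z2: Z = 1/(jωC) = -j/(ω·C) = 0 - j13.72 Ω
  Z3: Z = 1/(jωC) = -j/(ω·C) = 0 - j1.307e+04 Ω
Step 3 — With the output port shorted to ground, the output series arm Z2 runs from the junction to ground; the shunt arm Z3 also runs from the junction to ground. They appear in parallel: Z3 || Z2 = 0 - j13.71 Ω.
Step 4 — Series with input arm Z1: Z_in = Z1 + (Z3 || Z2) = 0 - j49.07 Ω = 49.07∠-90.0° Ω.

Z = 0 - j49.07 Ω = 49.07∠-90.0° Ω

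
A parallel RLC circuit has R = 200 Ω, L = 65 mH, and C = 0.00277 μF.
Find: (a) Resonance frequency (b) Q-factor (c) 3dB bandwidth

Step 1 — Resonance: ω₀ = 1/√(LC) = 1/√(0.065·2.77e-09) = 7.453e+04 rad/s.
Step 2 — f₀ = ω₀/(2π) = 1.186e+04 Hz.
Step 3 — Parallel Q: Q = R/(ω₀L) = 200/(7.453e+04·0.065) = 0.04129.
Step 4 — Bandwidth: Δω = ω₀/Q = 1.805e+06 rad/s; BW = Δω/(2π) = 2.873e+05 Hz.

(a) f₀ = 1.186e+04 Hz  (b) Q = 0.04129  (c) BW = 2.873e+05 Hz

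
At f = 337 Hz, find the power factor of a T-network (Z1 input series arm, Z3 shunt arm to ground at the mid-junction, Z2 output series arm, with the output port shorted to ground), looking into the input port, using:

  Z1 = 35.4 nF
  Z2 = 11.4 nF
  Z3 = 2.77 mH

Step 1 — Angular frequency: ω = 2π·f = 2π·337 = 2117 rad/s.
Step 2 — Component impedances:
  Z1: Z = 1/(jωC) = -j/(ω·C) = 0 - j1.334e+04 Ω
  Z2: Z = 1/(jωC) = -j/(ω·C) = 0 - j4.143e+04 Ω
  Z3: Z = jωL = j·2117·0.00277 = 0 + j5.865 Ω
Step 3 — With the output port shorted to ground, the output series arm Z2 runs from the junction to ground; the shunt arm Z3 also runs from the junction to ground. They appear in parallel: Z3 || Z2 = 0 + j5.866 Ω.
Step 4 — Series with input arm Z1: Z_in = Z1 + (Z3 || Z2) = 0 - j1.334e+04 Ω = 1.334e+04∠-90.0° Ω.
Step 5 — Power factor: PF = cos(φ) = Re(Z)/|Z| = 0/1.334e+04 = 0.
Step 6 — Type: Im(Z) = -1.334e+04 ⇒ leading (phase φ = -90.0°).

PF = 0 (leading, φ = -90.0°)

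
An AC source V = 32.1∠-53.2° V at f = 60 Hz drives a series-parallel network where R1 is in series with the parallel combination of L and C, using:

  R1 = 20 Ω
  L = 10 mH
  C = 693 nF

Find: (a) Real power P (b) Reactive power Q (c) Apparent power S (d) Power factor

Step 1 — Angular frequency: ω = 2π·f = 2π·60 = 377 rad/s.
Step 2 — Component impedances:
  R1: Z = R = 20 Ω
  L: Z = jωL = j·377·0.01 = 0 + j3.77 Ω
  C: Z = 1/(jωC) = -j/(ω·C) = 0 - j3828 Ω
Step 3 — Parallel branch: L || C = 1/(1/L + 1/C) = 0 + j3.774 Ω.
Step 4 — Series with R1: Z_total = R1 + (L || C) = 20 + j3.774 Ω = 20.35∠10.7° Ω.
Step 5 — Source phasor: V = 32.1∠-53.2° V = 19.23 - j25.7 V.
Step 6 — Current: I = V / Z = 0.6942 - j1.416 A = 1.577∠-63.9° A.
Step 7 — Complex power: S = V·I* = 49.75 + j9.387 VA.
Step 8 — Real power: P = Re(S) = 49.75 W.
Step 9 — Reactive power: Q = Im(S) = 9.387 VAR.
Step 10 — Apparent power: |S| = 50.63 VA.
Step 11 — Power factor: PF = P/|S| = 0.9827 (lagging).

(a) P = 49.75 W  (b) Q = 9.387 VAR  (c) S = 50.63 VA  (d) PF = 0.9827 (lagging)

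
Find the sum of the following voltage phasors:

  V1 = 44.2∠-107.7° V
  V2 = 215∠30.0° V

Step 1 — Convert each phasor to rectangular form:
  V1 = 44.2·(cos(-107.7°) + j·sin(-107.7°)) = -13.44 - j42.11 V
  V2 = 215·(cos(30.0°) + j·sin(30.0°)) = 186.2 + j107.5 V
Step 2 — Sum components: V_total = 172.8 + j65.39 V.
Step 3 — Convert to polar: |V_total| = 184.7 V, ∠V_total = 20.7°.

V_total = 184.7∠20.7° V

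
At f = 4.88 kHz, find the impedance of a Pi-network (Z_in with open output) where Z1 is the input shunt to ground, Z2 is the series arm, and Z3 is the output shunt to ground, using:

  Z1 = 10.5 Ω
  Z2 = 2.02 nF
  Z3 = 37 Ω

Step 1 — Angular frequency: ω = 2π·f = 2π·4880 = 3.066e+04 rad/s.
Step 2 — Component impedances:
  Z1: Z = R = 10.5 Ω
  Z2: Z = 1/(jωC) = -j/(ω·C) = 0 - j1.615e+04 Ω
  Z3: Z = R = 37 Ω
Step 3 — With open output, the series arm Z2 and the output shunt Z3 appear in series to ground: Z2 + Z3 = 37 - j1.615e+04 Ω.
Step 4 — Parallel with input shunt Z1: Z_in = Z1 || (Z2 + Z3) = 10.5 - j0.006829 Ω = 10.5∠-0.0° Ω.

Z = 10.5 - j0.006829 Ω = 10.5∠-0.0° Ω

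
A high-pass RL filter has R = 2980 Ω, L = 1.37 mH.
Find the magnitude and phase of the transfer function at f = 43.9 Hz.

Step 1 — Angular frequency: ω = 2π·43.9 = 275.8 rad/s.
Step 2 — Transfer function: H(jω) = jωL/(R + jωL).
Step 3 — Numerator jωL = j·0.3779; denominator R + jωL = 2980 + j0.3779.
Step 4 — H = 1.608e-08 + j0.0001268.
Step 5 — Magnitude: |H| = 0.0001268 (-77.9 dB); phase: φ = 90.0°.

|H| = 0.0001268 (-77.9 dB), φ = 90.0°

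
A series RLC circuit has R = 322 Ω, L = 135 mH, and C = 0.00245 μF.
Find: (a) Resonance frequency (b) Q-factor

Step 1 — Resonance condition Im(Z)=0 gives ω₀ = 1/√(LC).
Step 2 — ω₀ = 1/√(0.135·2.45e-09) = 5.499e+04 rad/s.
Step 3 — f₀ = ω₀/(2π) = 8751 Hz.
Step 4 — Series Q: Q = ω₀L/R = 5.499e+04·0.135/322 = 23.05.

(a) f₀ = 8751 Hz  (b) Q = 23.05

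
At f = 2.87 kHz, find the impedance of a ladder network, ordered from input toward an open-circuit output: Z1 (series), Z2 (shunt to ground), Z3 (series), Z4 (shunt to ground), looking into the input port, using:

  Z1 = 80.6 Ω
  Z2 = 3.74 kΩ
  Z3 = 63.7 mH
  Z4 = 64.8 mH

Step 1 — Angular frequency: ω = 2π·f = 2π·2870 = 1.803e+04 rad/s.
Step 2 — Component impedances:
  Z1: Z = R = 80.6 Ω
  Z2: Z = R = 3740 Ω
  Z3: Z = jωL = j·1.803e+04·0.0637 = 0 + j1149 Ω
  Z4: Z = jωL = j·1.803e+04·0.0648 = 0 + j1169 Ω
Step 3 — Ladder network (open output): work backward from the far end, alternating series and parallel combinations. Z_in = 1118 + j1674 Ω = 2013∠56.3° Ω.

Z = 1118 + j1674 Ω = 2013∠56.3° Ω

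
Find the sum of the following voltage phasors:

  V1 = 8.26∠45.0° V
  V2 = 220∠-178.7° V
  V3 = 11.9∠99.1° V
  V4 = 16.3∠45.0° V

Step 1 — Convert each phasor to rectangular form:
  V1 = 8.26·(cos(45.0°) + j·sin(45.0°)) = 5.841 + j5.841 V
  V2 = 220·(cos(-178.7°) + j·sin(-178.7°)) = -219.9 - j4.991 V
  V3 = 11.9·(cos(99.1°) + j·sin(99.1°)) = -1.882 + j11.75 V
  V4 = 16.3·(cos(45.0°) + j·sin(45.0°)) = 11.53 + j11.53 V
Step 2 — Sum components: V_total = -204.5 + j24.13 V.
Step 3 — Convert to polar: |V_total| = 205.9 V, ∠V_total = 173.3°.

V_total = 205.9∠173.3° V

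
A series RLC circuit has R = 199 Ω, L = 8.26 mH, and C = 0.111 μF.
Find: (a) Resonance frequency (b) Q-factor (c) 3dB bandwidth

Step 1 — Resonance condition Im(Z)=0 gives ω₀ = 1/√(LC).
Step 2 — ω₀ = 1/√(0.00826·1.11e-07) = 3.303e+04 rad/s.
Step 3 — f₀ = ω₀/(2π) = 5256 Hz.
Step 4 — Series Q: Q = ω₀L/R = 3.303e+04·0.00826/199 = 1.371.
Step 5 — 3dB bandwidth: Δω = ω₀/Q = 2.409e+04 rad/s; BW = Δω/(2π) = 3834 Hz.

(a) f₀ = 5256 Hz  (b) Q = 1.371  (c) BW = 3834 Hz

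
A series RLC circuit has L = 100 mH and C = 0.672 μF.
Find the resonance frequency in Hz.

Step 1 — Resonance condition Im(Z)=0 gives ω₀ = 1/√(LC).
Step 2 — ω₀ = 1/√(0.1·6.72e-07) = 3858 rad/s.
Step 3 — f₀ = ω₀/(2π) = 614 Hz.

f₀ = 614 Hz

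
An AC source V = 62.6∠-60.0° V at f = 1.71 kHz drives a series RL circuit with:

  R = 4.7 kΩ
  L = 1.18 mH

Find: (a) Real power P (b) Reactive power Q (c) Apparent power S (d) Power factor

Step 1 — Angular frequency: ω = 2π·f = 2π·1710 = 1.074e+04 rad/s.
Step 2 — Component impedances:
  R: Z = R = 4700 Ω
  L: Z = jωL = j·1.074e+04·0.00118 = 0 + j12.68 Ω
Step 3 — Series combination: Z_total = R + L = 4700 + j12.68 Ω = 4700∠0.2° Ω.
Step 4 — Source phasor: V = 62.6∠-60.0° V = 31.3 - j54.21 V.
Step 5 — Current: I = V / Z = 0.006628 - j0.01155 A = 0.01332∠-60.2° A.
Step 6 — Complex power: S = V·I* = 0.8338 + j0.002249 VA.
Step 7 — Real power: P = Re(S) = 0.8338 W.
Step 8 — Reactive power: Q = Im(S) = 0.002249 VAR.
Step 9 — Apparent power: |S| = 0.8338 VA.
Step 10 — Power factor: PF = P/|S| = 1 (lagging).

(a) P = 0.8338 W  (b) Q = 0.002249 VAR  (c) S = 0.8338 VA  (d) PF = 1 (lagging)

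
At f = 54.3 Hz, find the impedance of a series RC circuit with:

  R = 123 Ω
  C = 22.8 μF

Step 1 — Angular frequency: ω = 2π·f = 2π·54.3 = 341.2 rad/s.
Step 2 — Component impedances:
  R: Z = R = 123 Ω
  C: Z = 1/(jωC) = -j/(ω·C) = 0 - j128.6 Ω
Step 3 — Series combination: Z_total = R + C = 123 - j128.6 Ω = 177.9∠-46.3° Ω.

Z = 123 - j128.6 Ω = 177.9∠-46.3° Ω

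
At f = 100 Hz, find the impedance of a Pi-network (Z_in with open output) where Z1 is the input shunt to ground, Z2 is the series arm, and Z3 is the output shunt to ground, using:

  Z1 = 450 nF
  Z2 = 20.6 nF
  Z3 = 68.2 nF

Step 1 — Angular frequency: ω = 2π·f = 2π·100 = 628.3 rad/s.
Step 2 — Component impedances:
  Z1: Z = 1/(jωC) = -j/(ω·C) = 0 - j3537 Ω
  Z2: Z = 1/(jωC) = -j/(ω·C) = 0 - j7.726e+04 Ω
  Z3: Z = 1/(jωC) = -j/(ω·C) = 0 - j2.334e+04 Ω
Step 3 — With open output, the series arm Z2 and the output shunt Z3 appear in series to ground: Z2 + Z3 = 0 - j1.006e+05 Ω.
Step 4 — Parallel with input shunt Z1: Z_in = Z1 || (Z2 + Z3) = 0 - j3417 Ω = 3417∠-90.0° Ω.

Z = 0 - j3417 Ω = 3417∠-90.0° Ω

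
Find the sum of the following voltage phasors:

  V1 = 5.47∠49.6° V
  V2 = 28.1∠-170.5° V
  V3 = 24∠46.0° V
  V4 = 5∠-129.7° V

Step 1 — Convert each phasor to rectangular form:
  V1 = 5.47·(cos(49.6°) + j·sin(49.6°)) = 3.545 + j4.166 V
  V2 = 28.1·(cos(-170.5°) + j·sin(-170.5°)) = -27.71 - j4.638 V
  V3 = 24·(cos(46.0°) + j·sin(46.0°)) = 16.67 + j17.26 V
  V4 = 5·(cos(-129.7°) + j·sin(-129.7°)) = -3.194 - j3.847 V
Step 2 — Sum components: V_total = -10.69 + j12.94 V.
Step 3 — Convert to polar: |V_total| = 16.79 V, ∠V_total = 129.6°.

V_total = 16.79∠129.6° V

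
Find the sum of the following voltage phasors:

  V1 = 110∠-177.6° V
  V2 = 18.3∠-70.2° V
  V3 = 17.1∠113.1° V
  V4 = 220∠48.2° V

Step 1 — Convert each phasor to rectangular form:
  V1 = 110·(cos(-177.6°) + j·sin(-177.6°)) = -109.9 - j4.606 V
  V2 = 18.3·(cos(-70.2°) + j·sin(-70.2°)) = 6.199 - j17.22 V
  V3 = 17.1·(cos(113.1°) + j·sin(113.1°)) = -6.709 + j15.73 V
  V4 = 220·(cos(48.2°) + j·sin(48.2°)) = 146.6 + j164 V
Step 2 — Sum components: V_total = 36.22 + j157.9 V.
Step 3 — Convert to polar: |V_total| = 162 V, ∠V_total = 77.1°.

V_total = 162∠77.1° V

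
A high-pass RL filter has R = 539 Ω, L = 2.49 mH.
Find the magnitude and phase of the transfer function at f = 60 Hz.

Step 1 — Angular frequency: ω = 2π·60 = 377 rad/s.
Step 2 — Transfer function: H(jω) = jωL/(R + jωL).
Step 3 — Numerator jωL = j·0.9387; denominator R + jωL = 539 + j0.9387.
Step 4 — H = 3.033e-06 + j0.001742.
Step 5 — Magnitude: |H| = 0.001742 (-55.2 dB); phase: φ = 89.9°.

|H| = 0.001742 (-55.2 dB), φ = 89.9°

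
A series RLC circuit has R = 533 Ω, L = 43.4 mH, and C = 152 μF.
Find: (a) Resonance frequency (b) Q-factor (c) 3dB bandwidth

Step 1 — Resonance: ω₀ = 1/√(LC) = 1/√(0.0434·0.000152) = 389.3 rad/s.
Step 2 — f₀ = ω₀/(2π) = 61.97 Hz.
Step 3 — Series Q: Q = ω₀L/R = 389.3·0.0434/533 = 0.0317.
Step 4 — Bandwidth: Δω = ω₀/Q = 1.228e+04 rad/s; BW = Δω/(2π) = 1955 Hz.

(a) f₀ = 61.97 Hz  (b) Q = 0.0317  (c) BW = 1955 Hz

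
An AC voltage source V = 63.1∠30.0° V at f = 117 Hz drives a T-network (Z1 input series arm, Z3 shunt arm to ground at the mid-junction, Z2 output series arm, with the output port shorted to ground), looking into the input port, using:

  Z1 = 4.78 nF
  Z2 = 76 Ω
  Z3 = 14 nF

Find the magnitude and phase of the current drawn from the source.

Step 1 — Angular frequency: ω = 2π·f = 2π·117 = 735.1 rad/s.
Step 2 — Component impedances:
  Z1: Z = 1/(jωC) = -j/(ω·C) = 0 - j2.846e+05 Ω
  Z2: Z = R = 76 Ω
  Z3: Z = 1/(jωC) = -j/(ω·C) = 0 - j9.716e+04 Ω
Step 3 — With the output port shorted to ground, the output series arm Z2 runs from the junction to ground; the shunt arm Z3 also runs from the junction to ground. They appear in parallel: Z3 || Z2 = 76 - j0.05945 Ω.
Step 4 — Series with input arm Z1: Z_in = Z1 + (Z3 || Z2) = 76 - j2.846e+05 Ω = 2.846e+05∠-90.0° Ω.
Step 5 — Source phasor: V = 63.1∠30.0° V = 54.65 + j31.55 V.
Step 6 — Ohm's law: I = V / Z_total = (54.65 + j31.55) / (76 - j2.846e+05) = -0.0001108 + j0.0001921 A.
Step 7 — Convert to polar: |I| = 0.0002217 A, ∠I = 120.0°.

I = 0.0002217∠120.0° A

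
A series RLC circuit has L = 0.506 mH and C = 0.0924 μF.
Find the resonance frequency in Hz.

Step 1 — Resonance condition Im(Z)=0 gives ω₀ = 1/√(LC).
Step 2 — ω₀ = 1/√(0.000506·9.24e-08) = 1.462e+05 rad/s.
Step 3 — f₀ = ω₀/(2π) = 2.328e+04 Hz.

f₀ = 2.328e+04 Hz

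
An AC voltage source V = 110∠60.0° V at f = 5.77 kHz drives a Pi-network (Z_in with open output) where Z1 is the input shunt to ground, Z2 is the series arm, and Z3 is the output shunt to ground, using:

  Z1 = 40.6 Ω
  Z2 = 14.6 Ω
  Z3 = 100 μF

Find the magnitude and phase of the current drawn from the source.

Step 1 — Angular frequency: ω = 2π·f = 2π·5770 = 3.625e+04 rad/s.
Step 2 — Component impedances:
  Z1: Z = R = 40.6 Ω
  Z2: Z = R = 14.6 Ω
  Z3: Z = 1/(jωC) = -j/(ω·C) = 0 - j0.2758 Ω
Step 3 — With open output, the series arm Z2 and the output shunt Z3 appear in series to ground: Z2 + Z3 = 14.6 - j0.2758 Ω.
Step 4 — Parallel with input shunt Z1: Z_in = Z1 || (Z2 + Z3) = 10.74 - j0.1492 Ω = 10.74∠-0.8° Ω.
Step 5 — Source phasor: V = 110∠60.0° V = 55 + j95.26 V.
Step 6 — Ohm's law: I = V / Z_total = (55 + j95.26) / (10.74 - j0.1492) = 4.997 + j8.94 A.
Step 7 — Convert to polar: |I| = 10.24 A, ∠I = 60.8°.

I = 10.24∠60.8° A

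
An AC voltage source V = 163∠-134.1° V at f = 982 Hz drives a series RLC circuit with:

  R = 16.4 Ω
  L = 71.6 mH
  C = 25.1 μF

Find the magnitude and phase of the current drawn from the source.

Step 1 — Angular frequency: ω = 2π·f = 2π·982 = 6170 rad/s.
Step 2 — Component impedances:
  R: Z = R = 16.4 Ω
  L: Z = jωL = j·6170·0.0716 = 0 + j441.8 Ω
  C: Z = 1/(jωC) = -j/(ω·C) = 0 - j6.457 Ω
Step 3 — Series combination: Z_total = R + L + C = 16.4 + j435.3 Ω = 435.6∠87.8° Ω.
Step 4 — Source phasor: V = 163∠-134.1° V = -113.4 - j117.1 V.
Step 5 — Ohm's law: I = V / Z_total = (-113.4 - j117.1) / (16.4 + j435.3) = -0.2783 + j0.2501 A.
Step 6 — Convert to polar: |I| = 0.3742 A, ∠I = 138.1°.

I = 0.3742∠138.1° A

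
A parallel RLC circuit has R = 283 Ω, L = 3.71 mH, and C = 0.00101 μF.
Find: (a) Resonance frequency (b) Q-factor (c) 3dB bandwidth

Step 1 — Resonance: ω₀ = 1/√(LC) = 1/√(0.00371·1.01e-09) = 5.166e+05 rad/s.
Step 2 — f₀ = ω₀/(2π) = 8.222e+04 Hz.
Step 3 — Parallel Q: Q = R/(ω₀L) = 283/(5.166e+05·0.00371) = 0.1477.
Step 4 — Bandwidth: Δω = ω₀/Q = 3.499e+06 rad/s; BW = Δω/(2π) = 5.568e+05 Hz.

(a) f₀ = 8.222e+04 Hz  (b) Q = 0.1477  (c) BW = 5.568e+05 Hz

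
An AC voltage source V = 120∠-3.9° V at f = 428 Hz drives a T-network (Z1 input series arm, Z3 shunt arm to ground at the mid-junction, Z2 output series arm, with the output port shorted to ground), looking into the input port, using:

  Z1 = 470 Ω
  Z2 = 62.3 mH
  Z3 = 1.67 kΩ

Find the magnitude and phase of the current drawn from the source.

Step 1 — Angular frequency: ω = 2π·f = 2π·428 = 2689 rad/s.
Step 2 — Component impedances:
  Z1: Z = R = 470 Ω
  Z2: Z = jωL = j·2689·0.0623 = 0 + j167.5 Ω
  Z3: Z = R = 1670 Ω
Step 3 — With the output port shorted to ground, the output series arm Z2 runs from the junction to ground; the shunt arm Z3 also runs from the junction to ground. They appear in parallel: Z3 || Z2 = 16.64 + j165.9 Ω.
Step 4 — Series with input arm Z1: Z_in = Z1 + (Z3 || Z2) = 486.6 + j165.9 Ω = 514.1∠18.8° Ω.
Step 5 — Source phasor: V = 120∠-3.9° V = 119.7 - j8.162 V.
Step 6 — Ohm's law: I = V / Z_total = (119.7 - j8.162) / (486.6 + j165.9) = 0.2153 - j0.09015 A.
Step 7 — Convert to polar: |I| = 0.2334 A, ∠I = -22.7°.

I = 0.2334∠-22.7° A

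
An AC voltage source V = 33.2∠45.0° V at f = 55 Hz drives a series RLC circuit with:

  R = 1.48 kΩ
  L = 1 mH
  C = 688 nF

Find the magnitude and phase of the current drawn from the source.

Step 1 — Angular frequency: ω = 2π·f = 2π·55 = 345.6 rad/s.
Step 2 — Component impedances:
  R: Z = R = 1480 Ω
  L: Z = jωL = j·345.6·0.001 = 0 + j0.3456 Ω
  C: Z = 1/(jωC) = -j/(ω·C) = 0 - j4206 Ω
Step 3 — Series combination: Z_total = R + L + C = 1480 - j4206 Ω = 4458∠-70.6° Ω.
Step 4 — Source phasor: V = 33.2∠45.0° V = 23.48 + j23.48 V.
Step 5 — Ohm's law: I = V / Z_total = (23.48 + j23.48) / (1480 - j4206) = -0.003219 + j0.006715 A.
Step 6 — Convert to polar: |I| = 0.007447 A, ∠I = 115.6°.

I = 0.007447∠115.6° A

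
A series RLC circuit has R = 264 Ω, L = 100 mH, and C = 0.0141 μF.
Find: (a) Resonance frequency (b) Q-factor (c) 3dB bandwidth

Step 1 — Resonance: ω₀ = 1/√(LC) = 1/√(0.1·1.41e-08) = 2.663e+04 rad/s.
Step 2 — f₀ = ω₀/(2π) = 4238 Hz.
Step 3 — Series Q: Q = ω₀L/R = 2.663e+04·0.1/264 = 10.09.
Step 4 — Bandwidth: Δω = ω₀/Q = 2640 rad/s; BW = Δω/(2π) = 420.2 Hz.

(a) f₀ = 4238 Hz  (b) Q = 10.09  (c) BW = 420.2 Hz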